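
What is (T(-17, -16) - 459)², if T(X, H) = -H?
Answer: 196249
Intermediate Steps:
(T(-17, -16) - 459)² = (-1*(-16) - 459)² = (16 - 459)² = (-443)² = 196249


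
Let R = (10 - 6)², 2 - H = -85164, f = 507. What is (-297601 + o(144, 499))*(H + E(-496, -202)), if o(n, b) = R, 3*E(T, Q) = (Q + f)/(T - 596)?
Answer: -9225251091215/364 ≈ -2.5344e+10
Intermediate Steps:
H = 85166 (H = 2 - 1*(-85164) = 2 + 85164 = 85166)
R = 16 (R = 4² = 16)
E(T, Q) = (507 + Q)/(3*(-596 + T)) (E(T, Q) = ((Q + 507)/(T - 596))/3 = ((507 + Q)/(-596 + T))/3 = (507 + Q)/(3*(-596 + T)))
o(n, b) = 16
(-297601 + o(144, 499))*(H + E(-496, -202)) = (-297601 + 16)*(85166 + (507 - 202)/(3*(-596 - 496))) = -297585*(85166 + (⅓)*305/(-1092)) = -297585*(85166 + (⅓)*(-1/1092)*305) = -297585*(85166 - 305/3276) = -297585*279003511/3276 = -9225251091215/364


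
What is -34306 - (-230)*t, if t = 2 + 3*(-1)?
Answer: -34536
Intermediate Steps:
t = -1 (t = 2 - 3 = -1)
-34306 - (-230)*t = -34306 - (-230)*(-1) = -34306 - 1*230 = -34306 - 230 = -34536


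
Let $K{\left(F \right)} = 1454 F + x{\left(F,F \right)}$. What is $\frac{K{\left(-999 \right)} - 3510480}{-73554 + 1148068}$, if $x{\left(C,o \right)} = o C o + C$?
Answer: $- \frac{500983512}{537257} \approx -932.48$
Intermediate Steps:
$x{\left(C,o \right)} = C + C o^{2}$ ($x{\left(C,o \right)} = C o o + C = C o^{2} + C = C + C o^{2}$)
$K{\left(F \right)} = 1454 F + F \left(1 + F^{2}\right)$
$\frac{K{\left(-999 \right)} - 3510480}{-73554 + 1148068} = \frac{- 999 \left(1455 + \left(-999\right)^{2}\right) - 3510480}{-73554 + 1148068} = \frac{- 999 \left(1455 + 998001\right) - 3510480}{1074514} = \left(\left(-999\right) 999456 - 3510480\right) \frac{1}{1074514} = \left(-998456544 - 3510480\right) \frac{1}{1074514} = \left(-1001967024\right) \frac{1}{1074514} = - \frac{500983512}{537257}$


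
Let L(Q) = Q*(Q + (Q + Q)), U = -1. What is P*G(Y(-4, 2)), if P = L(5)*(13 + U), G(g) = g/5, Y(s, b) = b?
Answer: 360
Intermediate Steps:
L(Q) = 3*Q² (L(Q) = Q*(Q + 2*Q) = Q*(3*Q) = 3*Q²)
G(g) = g/5 (G(g) = g*(⅕) = g/5)
P = 900 (P = (3*5²)*(13 - 1) = (3*25)*12 = 75*12 = 900)
P*G(Y(-4, 2)) = 900*((⅕)*2) = 900*(⅖) = 360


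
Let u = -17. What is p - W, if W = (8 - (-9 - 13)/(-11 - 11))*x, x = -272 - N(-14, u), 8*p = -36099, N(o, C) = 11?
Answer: -20251/8 ≈ -2531.4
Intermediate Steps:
p = -36099/8 (p = (⅛)*(-36099) = -36099/8 ≈ -4512.4)
x = -283 (x = -272 - 1*11 = -272 - 11 = -283)
W = -1981 (W = (8 - (-9 - 13)/(-11 - 11))*(-283) = (8 - (-22)/(-22))*(-283) = (8 - (-22)*(-1)/22)*(-283) = (8 - 1*1)*(-283) = (8 - 1)*(-283) = 7*(-283) = -1981)
p - W = -36099/8 - 1*(-1981) = -36099/8 + 1981 = -20251/8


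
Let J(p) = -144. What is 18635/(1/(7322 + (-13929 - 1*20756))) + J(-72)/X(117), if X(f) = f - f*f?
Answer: -192235883381/377 ≈ -5.0991e+8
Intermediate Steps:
X(f) = f - f**2
18635/(1/(7322 + (-13929 - 1*20756))) + J(-72)/X(117) = 18635/(1/(7322 + (-13929 - 1*20756))) - 144*1/(117*(1 - 1*117)) = 18635/(1/(7322 + (-13929 - 20756))) - 144*1/(117*(1 - 117)) = 18635/(1/(7322 - 34685)) - 144/(117*(-116)) = 18635/(1/(-27363)) - 144/(-13572) = 18635/(-1/27363) - 144*(-1/13572) = 18635*(-27363) + 4/377 = -509909505 + 4/377 = -192235883381/377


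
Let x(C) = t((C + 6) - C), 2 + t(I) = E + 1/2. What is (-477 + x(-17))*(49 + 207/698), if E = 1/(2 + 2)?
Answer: -65824417/2792 ≈ -23576.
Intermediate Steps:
E = 1/4 ≈ 0.25000
t(I) = -5/4 (t(I) = -2 + (1/4 + 1/2) = -2 + 3/4 = -5/4)
x(C) = -5/4
(-477 + x(-17))*(49 + 207/698) = (-477 - 5/4)*(49 + 207/698) = -1913*(49 + 207*(1/698))/4 = -1913*(49 + 207/698)/4 = -1913/4*34409/698 = -65824417/2792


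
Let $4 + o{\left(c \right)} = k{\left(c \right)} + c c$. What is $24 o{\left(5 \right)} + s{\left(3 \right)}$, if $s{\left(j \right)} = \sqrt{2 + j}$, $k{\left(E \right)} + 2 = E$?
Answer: $576 + \sqrt{5} \approx 578.24$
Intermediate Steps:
$k{\left(E \right)} = -2 + E$
$o{\left(c \right)} = -6 + c + c^{2}$ ($o{\left(c \right)} = -4 + \left(\left(-2 + c\right) + c c\right) = -4 + \left(\left(-2 + c\right) + c^{2}\right) = -4 + \left(-2 + c + c^{2}\right) = -6 + c + c^{2}$)
$24 o{\left(5 \right)} + s{\left(3 \right)} = 24 \left(-6 + 5 + 5^{2}\right) + \sqrt{2 + 3} = 24 \left(-6 + 5 + 25\right) + \sqrt{5} = 24 \cdot 24 + \sqrt{5} = 576 + \sqrt{5}$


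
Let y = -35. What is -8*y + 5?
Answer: 285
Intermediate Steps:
-8*y + 5 = -8*(-35) + 5 = 280 + 5 = 285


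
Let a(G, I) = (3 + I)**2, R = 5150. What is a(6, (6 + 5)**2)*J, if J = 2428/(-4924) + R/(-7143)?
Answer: -164145734576/8793033 ≈ -18668.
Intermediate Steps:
J = -10675451/8793033 (J = 2428/(-4924) + 5150/(-7143) = 2428*(-1/4924) + 5150*(-1/7143) = -607/1231 - 5150/7143 = -10675451/8793033 ≈ -1.2141)
a(6, (6 + 5)**2)*J = (3 + (6 + 5)**2)**2*(-10675451/8793033) = (3 + 11**2)**2*(-10675451/8793033) = (3 + 121)**2*(-10675451/8793033) = 124**2*(-10675451/8793033) = 15376*(-10675451/8793033) = -164145734576/8793033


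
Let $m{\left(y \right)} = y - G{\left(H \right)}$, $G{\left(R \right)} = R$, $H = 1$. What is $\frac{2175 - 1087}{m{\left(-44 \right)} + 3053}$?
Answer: $\frac{17}{47} \approx 0.3617$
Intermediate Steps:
$m{\left(y \right)} = -1 + y$ ($m{\left(y \right)} = y - 1 = -1 + y$)
$\frac{2175 - 1087}{m{\left(-44 \right)} + 3053} = \frac{2175 - 1087}{\left(-1 - 44\right) + 3053} = \frac{1088}{-45 + 3053} = \frac{1088}{3008} = 1088 \cdot \frac{1}{3008} = \frac{17}{47}$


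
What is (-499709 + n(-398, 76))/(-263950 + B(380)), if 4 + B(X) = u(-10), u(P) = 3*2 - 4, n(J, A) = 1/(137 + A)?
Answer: 6652376/3513861 ≈ 1.8932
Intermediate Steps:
u(P) = 2 (u(P) = 6 - 4 = 2)
B(X) = -2 (B(X) = -4 + 2 = -2)
(-499709 + n(-398, 76))/(-263950 + B(380)) = (-499709 + 1/(137 + 76))/(-263950 - 2) = (-499709 + 1/213)/(-263952) = (-499709 + 1/213)*(-1/263952) = -106438016/213*(-1/263952) = 6652376/3513861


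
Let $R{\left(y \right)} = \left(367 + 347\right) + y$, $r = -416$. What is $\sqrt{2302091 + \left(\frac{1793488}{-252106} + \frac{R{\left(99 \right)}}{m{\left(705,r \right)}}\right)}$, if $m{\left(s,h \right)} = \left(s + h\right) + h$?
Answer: $\frac{4 \sqrt{36873449595472666879}}{16008731} \approx 1517.3$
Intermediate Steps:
$R{\left(y \right)} = 714 + y$
$m{\left(s,h \right)} = s + 2 h$ ($m{\left(s,h \right)} = \left(h + s\right) + h = s + 2 h$)
$\sqrt{2302091 + \left(\frac{1793488}{-252106} + \frac{R{\left(99 \right)}}{m{\left(705,r \right)}}\right)} = \sqrt{2302091 + \left(\frac{1793488}{-252106} + \frac{714 + 99}{705 + 2 \left(-416\right)}\right)} = \sqrt{2302091 + \left(1793488 \left(- \frac{1}{252106}\right) + \frac{813}{705 - 832}\right)} = \sqrt{2302091 - \left(\frac{896744}{126053} - \frac{813}{-127}\right)} = \sqrt{2302091 + \left(- \frac{896744}{126053} + 813 \left(- \frac{1}{127}\right)\right)} = \sqrt{2302091 - \frac{216367577}{16008731}} = \sqrt{\frac{36853339188944}{16008731}} = \frac{4 \sqrt{36873449595472666879}}{16008731}$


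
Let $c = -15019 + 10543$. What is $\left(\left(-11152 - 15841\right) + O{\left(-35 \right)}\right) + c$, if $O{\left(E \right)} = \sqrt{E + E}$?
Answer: $-31469 + i \sqrt{70} \approx -31469.0 + 8.3666 i$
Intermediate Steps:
$O{\left(E \right)} = \sqrt{2} \sqrt{E}$ ($O{\left(E \right)} = \sqrt{2 E} = \sqrt{2} \sqrt{E}$)
$c = -4476$
$\left(\left(-11152 - 15841\right) + O{\left(-35 \right)}\right) + c = \left(\left(-11152 - 15841\right) + \sqrt{2} \sqrt{-35}\right) - 4476 = \left(\left(-11152 - 15841\right) + \sqrt{2} i \sqrt{35}\right) - 4476 = \left(-26993 + i \sqrt{70}\right) - 4476 = -31469 + i \sqrt{70}$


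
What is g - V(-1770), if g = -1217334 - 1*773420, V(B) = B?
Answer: -1988984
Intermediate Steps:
g = -1990754 (g = -1217334 - 773420 = -1990754)
g - V(-1770) = -1990754 - 1*(-1770) = -1990754 + 1770 = -1988984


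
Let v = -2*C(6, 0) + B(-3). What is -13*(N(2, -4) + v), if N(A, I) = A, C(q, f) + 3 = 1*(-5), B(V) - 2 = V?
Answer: -221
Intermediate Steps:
B(V) = 2 + V
C(q, f) = -8 (C(q, f) = -3 + 1*(-5) = -3 - 5 = -8)
v = 15 (v = -2*(-8) + (2 - 3) = 16 - 1 = 15)
-13*(N(2, -4) + v) = -13*(2 + 15) = -13*17 = -221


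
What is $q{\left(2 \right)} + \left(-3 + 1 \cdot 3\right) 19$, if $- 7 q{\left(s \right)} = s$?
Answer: $- \frac{2}{7} \approx -0.28571$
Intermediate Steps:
$q{\left(s \right)} = - \frac{s}{7}$
$q{\left(2 \right)} + \left(-3 + 1 \cdot 3\right) 19 = \left(- \frac{1}{7}\right) 2 + \left(-3 + 1 \cdot 3\right) 19 = - \frac{2}{7} + \left(-3 + 3\right) 19 = - \frac{2}{7} + 0 \cdot 19 = - \frac{2}{7} + 0 = - \frac{2}{7}$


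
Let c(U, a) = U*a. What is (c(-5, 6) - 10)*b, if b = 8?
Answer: -320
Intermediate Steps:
(c(-5, 6) - 10)*b = (-5*6 - 10)*8 = (-30 - 10)*8 = -40*8 = -320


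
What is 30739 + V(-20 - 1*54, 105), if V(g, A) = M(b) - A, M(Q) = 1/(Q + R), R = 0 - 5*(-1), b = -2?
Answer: 91903/3 ≈ 30634.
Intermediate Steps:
R = 5 (R = 0 + 5 = 5)
M(Q) = 1/(5 + Q) (M(Q) = 1/(Q + 5) = 1/(5 + Q))
V(g, A) = ⅓ - A (V(g, A) = 1/(5 - 2) - A = 1/3 - A = ⅓ - A)
30739 + V(-20 - 1*54, 105) = 30739 + (⅓ - 1*105) = 30739 + (⅓ - 105) = 30739 - 314/3 = 91903/3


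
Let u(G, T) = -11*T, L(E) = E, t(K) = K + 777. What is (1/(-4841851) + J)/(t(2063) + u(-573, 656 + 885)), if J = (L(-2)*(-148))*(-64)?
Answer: 91724025345/68323359461 ≈ 1.3425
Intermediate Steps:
t(K) = 777 + K
J = -18944 (J = -2*(-148)*(-64) = 296*(-64) = -18944)
(1/(-4841851) + J)/(t(2063) + u(-573, 656 + 885)) = (1/(-4841851) - 18944)/((777 + 2063) - 11*(656 + 885)) = (-1/4841851 - 18944)/(2840 - 11*1541) = -91724025345/(4841851*(2840 - 16951)) = -91724025345/4841851/(-14111) = -91724025345/4841851*(-1/14111) = 91724025345/68323359461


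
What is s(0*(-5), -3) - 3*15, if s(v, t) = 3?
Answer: -42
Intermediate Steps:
s(0*(-5), -3) - 3*15 = 3 - 3*15 = 3 - 45 = -42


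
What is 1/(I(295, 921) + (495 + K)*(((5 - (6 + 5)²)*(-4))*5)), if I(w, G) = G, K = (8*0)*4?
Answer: 1/1149321 ≈ 8.7008e-7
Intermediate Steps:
K = 0 (K = 0*4 = 0)
1/(I(295, 921) + (495 + K)*(((5 - (6 + 5)²)*(-4))*5)) = 1/(921 + (495 + 0)*(((5 - (6 + 5)²)*(-4))*5)) = 1/(921 + 495*(((5 - 1*11²)*(-4))*5)) = 1/(921 + 495*(((5 - 1*121)*(-4))*5)) = 1/(921 + 495*(((5 - 121)*(-4))*5)) = 1/(921 + 495*(-116*(-4)*5)) = 1/(921 + 495*(464*5)) = 1/(921 + 495*2320) = 1/(921 + 1148400) = 1/1149321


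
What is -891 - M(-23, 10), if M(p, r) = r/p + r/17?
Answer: -348441/391 ≈ -891.15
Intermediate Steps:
M(p, r) = r/17 + r/p (M(p, r) = r/p + r*(1/17) = r/p + r/17 = r/17 + r/p)
-891 - M(-23, 10) = -891 - ((1/17)*10 + 10/(-23)) = -891 - (10/17 + 10*(-1/23)) = -891 - (10/17 - 10/23) = -891 - 1*60/391 = -891 - 60/391 = -348441/391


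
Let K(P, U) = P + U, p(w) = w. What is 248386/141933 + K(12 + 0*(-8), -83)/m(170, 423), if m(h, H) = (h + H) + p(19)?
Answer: 2783039/1703196 ≈ 1.6340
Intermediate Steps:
m(h, H) = 19 + H + h (m(h, H) = (h + H) + 19 = (H + h) + 19 = 19 + H + h)
248386/141933 + K(12 + 0*(-8), -83)/m(170, 423) = 248386/141933 + ((12 + 0*(-8)) - 83)/(19 + 423 + 170) = 248386*(1/141933) + ((12 + 0) - 83)/612 = 248386/141933 + (12 - 83)*(1/612) = 248386/141933 - 71*1/612 = 248386/141933 - 71/612 = 2783039/1703196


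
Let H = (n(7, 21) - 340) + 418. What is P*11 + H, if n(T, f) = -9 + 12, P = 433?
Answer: 4844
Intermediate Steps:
n(T, f) = 3
H = 81 (H = (3 - 340) + 418 = -337 + 418 = 81)
P*11 + H = 433*11 + 81 = 4763 + 81 = 4844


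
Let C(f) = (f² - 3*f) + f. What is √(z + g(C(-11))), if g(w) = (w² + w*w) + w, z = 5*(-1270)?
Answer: √34691 ≈ 186.26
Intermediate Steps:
C(f) = f² - 2*f
z = -6350
g(w) = w + 2*w² (g(w) = (w² + w²) + w = 2*w² + w = w + 2*w²)
√(z + g(C(-11))) = √(-6350 + (-11*(-2 - 11))*(1 + 2*(-11*(-2 - 11)))) = √(-6350 + (-11*(-13))*(1 + 2*(-11*(-13)))) = √(-6350 + 143*(1 + 2*143)) = √(-6350 + 143*(1 + 286)) = √(-6350 + 143*287) = √(-6350 + 41041) = √34691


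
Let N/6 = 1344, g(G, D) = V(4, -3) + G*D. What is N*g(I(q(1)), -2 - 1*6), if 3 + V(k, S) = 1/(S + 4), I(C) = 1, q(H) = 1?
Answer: -80640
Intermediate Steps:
V(k, S) = -3 + 1/(4 + S) (V(k, S) = -3 + 1/(S + 4) = -3 + 1/(4 + S))
g(G, D) = -2 + D*G (g(G, D) = (-11 - 3*(-3))/(4 - 3) + G*D = (-11 + 9)/1 + D*G = 1*(-2) + D*G = -2 + D*G)
N = 8064 (N = 6*1344 = 8064)
N*g(I(q(1)), -2 - 1*6) = 8064*(-2 + (-2 - 1*6)*1) = 8064*(-2 + (-2 - 6)*1) = 8064*(-2 - 8*1) = 8064*(-2 - 8) = 8064*(-10) = -80640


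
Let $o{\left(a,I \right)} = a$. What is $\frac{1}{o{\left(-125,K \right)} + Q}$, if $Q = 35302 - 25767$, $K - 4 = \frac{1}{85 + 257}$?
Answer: $\frac{1}{9410} \approx 0.00010627$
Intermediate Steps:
$K = \frac{1369}{342}$ ($K = 4 + \frac{1}{85 + 257} = 4 + \frac{1}{342} = \frac{1369}{342} \approx 4.0029$)
$Q = 9535$ ($Q = 35302 - 25767 = 9535$)
$\frac{1}{o{\left(-125,K \right)} + Q} = \frac{1}{-125 + 9535} = \frac{1}{9410}$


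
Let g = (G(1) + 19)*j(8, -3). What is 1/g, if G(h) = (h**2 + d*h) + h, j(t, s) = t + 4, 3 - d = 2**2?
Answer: 1/240 ≈ 0.0041667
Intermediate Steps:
d = -1 (d = 3 - 1*2**2 = 3 - 1*4 = 3 - 4 = -1)
j(t, s) = 4 + t
G(h) = h**2 (G(h) = (h**2 - h) + h = h**2)
g = 240 (g = (1**2 + 19)*(4 + 8) = (1 + 19)*12 = 20*12 = 240)
1/g = 1/240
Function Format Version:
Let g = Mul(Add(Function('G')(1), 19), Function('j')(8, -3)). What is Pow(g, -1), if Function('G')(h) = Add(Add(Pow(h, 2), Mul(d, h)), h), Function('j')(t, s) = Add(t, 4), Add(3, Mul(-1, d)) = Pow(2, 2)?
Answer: Rational(1, 240) ≈ 0.0041667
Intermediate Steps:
d = -1 (d = Add(3, Mul(-1, Pow(2, 2))) = Add(3, Mul(-1, 4)) = Add(3, -4) = -1)
Function('j')(t, s) = Add(4, t)
Function('G')(h) = Pow(h, 2) (Function('G')(h) = Add(Add(Pow(h, 2), Mul(-1, h)), h) = Pow(h, 2))
g = 240 (g = Mul(Add(Pow(1, 2), 19), Add(4, 8)) = Mul(Add(1, 19), 12) = Mul(20, 12) = 240)
Pow(g, -1) = Pow(240, -1) = Rational(1, 240)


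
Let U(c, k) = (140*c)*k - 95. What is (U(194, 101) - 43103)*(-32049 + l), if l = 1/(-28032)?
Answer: -1212819648596189/14016 ≈ -8.6531e+10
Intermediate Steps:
l = -1/28032 ≈ -3.5673e-5
U(c, k) = -95 + 140*c*k (U(c, k) = 140*c*k - 95 = -95 + 140*c*k)
(U(194, 101) - 43103)*(-32049 + l) = ((-95 + 140*194*101) - 43103)*(-32049 - 1/28032) = ((-95 + 2743160) - 43103)*(-898397569/28032) = (2743065 - 43103)*(-898397569/28032) = 2699962*(-898397569/28032) = -1212819648596189/14016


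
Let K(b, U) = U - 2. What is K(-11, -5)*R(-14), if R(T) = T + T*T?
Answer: -1274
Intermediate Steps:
K(b, U) = -2 + U
R(T) = T + T²
K(-11, -5)*R(-14) = (-2 - 5)*(-14*(1 - 14)) = -(-98)*(-13) = -7*182 = -1274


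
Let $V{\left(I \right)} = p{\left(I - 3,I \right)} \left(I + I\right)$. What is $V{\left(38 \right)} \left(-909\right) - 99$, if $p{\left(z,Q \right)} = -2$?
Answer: $138069$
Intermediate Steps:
$V{\left(I \right)} = - 4 I$ ($V{\left(I \right)} = - 2 \left(I + I\right) = - 2 \cdot 2 I = - 4 I$)
$V{\left(38 \right)} \left(-909\right) - 99 = \left(-4\right) 38 \left(-909\right) - 99 = \left(-152\right) \left(-909\right) - 99 = 138168 - 99 = 138069$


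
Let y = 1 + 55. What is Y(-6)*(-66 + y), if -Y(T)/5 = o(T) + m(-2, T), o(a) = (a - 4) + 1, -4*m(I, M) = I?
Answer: -425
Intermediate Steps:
y = 56
m(I, M) = -I/4
o(a) = -3 + a (o(a) = (-4 + a) + 1 = -3 + a)
Y(T) = 25/2 - 5*T (Y(T) = -5*((-3 + T) - 1/4*(-2)) = -5*((-3 + T) + 1/2) = -5*(-5/2 + T) = 25/2 - 5*T)
Y(-6)*(-66 + y) = (25/2 - 5*(-6))*(-66 + 56) = (25/2 + 30)*(-10) = (85/2)*(-10) = -425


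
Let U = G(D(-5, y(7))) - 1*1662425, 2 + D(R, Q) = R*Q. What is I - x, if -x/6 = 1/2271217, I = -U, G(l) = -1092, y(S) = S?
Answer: 3778208090195/2271217 ≈ 1.6635e+6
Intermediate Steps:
D(R, Q) = -2 + Q*R (D(R, Q) = -2 + R*Q = -2 + Q*R)
U = -1663517 (U = -1092 - 1*1662425 = -1092 - 1662425 = -1663517)
I = 1663517 (I = -1*(-1663517) = 1663517)
x = -6/2271217 ≈ -2.6418e-6
I - x = 1663517 - 1*(-6/2271217) = 1663517 + 6/2271217 = 3778208090195/2271217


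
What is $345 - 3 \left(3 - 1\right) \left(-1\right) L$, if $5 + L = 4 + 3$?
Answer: $4140$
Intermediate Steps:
$L = 2$ ($L = -5 + \left(4 + 3\right) = -5 + 7 = 2$)
$345 - 3 \left(3 - 1\right) \left(-1\right) L = 345 - 3 \left(3 - 1\right) \left(-1\right) 2 = 345 \left(-3\right) 2 \left(-1\right) 2 = 345 \left(-6\right) \left(-1\right) 2 = 345 \cdot 6 \cdot 2 = 345 \cdot 12 = 4140$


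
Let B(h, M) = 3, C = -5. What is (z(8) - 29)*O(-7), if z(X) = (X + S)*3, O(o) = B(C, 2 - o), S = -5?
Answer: -60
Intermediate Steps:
O(o) = 3
z(X) = -15 + 3*X (z(X) = (X - 5)*3 = (-5 + X)*3 = -15 + 3*X)
(z(8) - 29)*O(-7) = ((-15 + 3*8) - 29)*3 = ((-15 + 24) - 29)*3 = (9 - 29)*3 = -20*3 = -60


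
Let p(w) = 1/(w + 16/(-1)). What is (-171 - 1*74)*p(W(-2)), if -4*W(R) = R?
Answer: 490/31 ≈ 15.806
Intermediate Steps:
W(R) = -R/4
p(w) = 1/(-16 + w) (p(w) = 1/(w + 16*(-1)) = 1/(w - 16) = 1/(-16 + w))
(-171 - 1*74)*p(W(-2)) = (-171 - 1*74)/(-16 - ¼*(-2)) = (-171 - 74)/(-16 + ½) = -245/(-31/2) = -245*(-2/31) = 490/31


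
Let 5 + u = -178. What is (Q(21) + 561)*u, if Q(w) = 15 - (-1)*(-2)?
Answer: -105042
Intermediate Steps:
u = -183 (u = -5 - 178 = -183)
Q(w) = 13 (Q(w) = 15 - 1*2 = 15 - 2 = 13)
(Q(21) + 561)*u = (13 + 561)*(-183) = 574*(-183) = -105042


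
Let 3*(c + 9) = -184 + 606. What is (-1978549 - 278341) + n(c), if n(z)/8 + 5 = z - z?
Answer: -2256930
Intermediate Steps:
c = 395/3 (c = -9 + (-184 + 606)/3 = -9 + (⅓)*422 = -9 + 422/3 = 395/3 ≈ 131.67)
n(z) = -40 (n(z) = -40 + 8*(z - z) = -40 + 8*0 = -40 + 0 = -40)
(-1978549 - 278341) + n(c) = (-1978549 - 278341) - 40 = -2256890 - 40 = -2256930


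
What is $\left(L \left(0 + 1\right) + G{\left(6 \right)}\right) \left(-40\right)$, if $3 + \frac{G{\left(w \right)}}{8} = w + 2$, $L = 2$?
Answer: $-1680$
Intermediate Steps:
$G{\left(w \right)} = -8 + 8 w$ ($G{\left(w \right)} = -24 + 8 \left(w + 2\right) = -24 + 8 \left(2 + w\right) = -24 + \left(16 + 8 w\right) = -8 + 8 w$)
$\left(L \left(0 + 1\right) + G{\left(6 \right)}\right) \left(-40\right) = \left(2 \left(0 + 1\right) + \left(-8 + 8 \cdot 6\right)\right) \left(-40\right) = \left(2 \cdot 1 + \left(-8 + 48\right)\right) \left(-40\right) = \left(2 + 40\right) \left(-40\right) = 42 \left(-40\right) = -1680$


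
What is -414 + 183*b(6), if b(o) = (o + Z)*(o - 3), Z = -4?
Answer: 684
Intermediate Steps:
b(o) = (-4 + o)*(-3 + o) (b(o) = (o - 4)*(o - 3) = (-4 + o)*(-3 + o))
-414 + 183*b(6) = -414 + 183*(12 + 6² - 7*6) = -414 + 183*(12 + 36 - 42) = -414 + 183*6 = -414 + 1098 = 684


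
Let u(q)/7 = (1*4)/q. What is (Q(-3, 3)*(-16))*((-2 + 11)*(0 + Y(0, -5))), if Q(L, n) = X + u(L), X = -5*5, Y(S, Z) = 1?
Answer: 4944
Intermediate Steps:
u(q) = 28/q (u(q) = 7*((1*4)/q) = 7*(4/q) = 28/q)
X = -25
Q(L, n) = -25 + 28/L
(Q(-3, 3)*(-16))*((-2 + 11)*(0 + Y(0, -5))) = ((-25 + 28/(-3))*(-16))*((-2 + 11)*(0 + 1)) = ((-25 + 28*(-1/3))*(-16))*(9*1) = ((-25 - 28/3)*(-16))*9 = -103/3*(-16)*9 = (1648/3)*9 = 4944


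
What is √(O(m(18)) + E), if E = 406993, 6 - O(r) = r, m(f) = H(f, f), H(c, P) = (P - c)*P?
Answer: √406999 ≈ 637.96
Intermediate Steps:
H(c, P) = P*(P - c)
m(f) = 0 (m(f) = f*(f - f) = f*0 = 0)
O(r) = 6 - r
√(O(m(18)) + E) = √((6 - 1*0) + 406993) = √((6 + 0) + 406993) = √(6 + 406993) = √406999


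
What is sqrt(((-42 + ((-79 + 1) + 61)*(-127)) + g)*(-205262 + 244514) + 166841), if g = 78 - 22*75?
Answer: sqrt(21559181) ≈ 4643.2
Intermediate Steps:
g = -1572 (g = 78 - 1650 = -1572)
sqrt(((-42 + ((-79 + 1) + 61)*(-127)) + g)*(-205262 + 244514) + 166841) = sqrt(((-42 + ((-79 + 1) + 61)*(-127)) - 1572)*(-205262 + 244514) + 166841) = sqrt(((-42 + (-78 + 61)*(-127)) - 1572)*39252 + 166841) = sqrt(((-42 - 17*(-127)) - 1572)*39252 + 166841) = sqrt(((-42 + 2159) - 1572)*39252 + 166841) = sqrt((2117 - 1572)*39252 + 166841) = sqrt(545*39252 + 166841) = sqrt(21392340 + 166841) = sqrt(21559181)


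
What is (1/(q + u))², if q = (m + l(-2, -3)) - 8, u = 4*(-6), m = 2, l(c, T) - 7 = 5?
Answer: 1/324 ≈ 0.0030864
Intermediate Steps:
l(c, T) = 12 (l(c, T) = 7 + 5 = 12)
u = -24
q = 6 (q = (2 + 12) - 8 = 14 - 8 = 6)
(1/(q + u))² = (1/(6 - 24))² = (1/(-18))² = (-1/18)² = 1/324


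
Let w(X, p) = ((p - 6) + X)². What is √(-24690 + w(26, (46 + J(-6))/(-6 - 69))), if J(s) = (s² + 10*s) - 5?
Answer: 13*I*√808769/75 ≈ 155.88*I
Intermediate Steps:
J(s) = -5 + s² + 10*s
w(X, p) = (-6 + X + p)² (w(X, p) = ((-6 + p) + X)² = (-6 + X + p)²)
√(-24690 + w(26, (46 + J(-6))/(-6 - 69))) = √(-24690 + (-6 + 26 + (46 + (-5 + (-6)² + 10*(-6)))/(-6 - 69))²) = √(-24690 + (-6 + 26 + (46 + (-5 + 36 - 60))/(-75))²) = √(-24690 + (-6 + 26 + (46 - 29)*(-1/75))²) = √(-24690 + (-6 + 26 + 17*(-1/75))²) = √(-24690 + (-6 + 26 - 17/75)²) = √(-24690 + (1483/75)²) = √(-24690 + 2199289/5625) = √(-136681961/5625) = 13*I*√808769/75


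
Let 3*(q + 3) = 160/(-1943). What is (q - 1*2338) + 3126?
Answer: 4575605/5829 ≈ 784.97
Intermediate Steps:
q = -17647/5829 (q = -3 + (160/(-1943))/3 = -3 + (160*(-1/1943))/3 = -3 + (⅓)*(-160/1943) = -3 - 160/5829 = -17647/5829 ≈ -3.0275)
(q - 1*2338) + 3126 = (-17647/5829 - 1*2338) + 3126 = (-17647/5829 - 2338) + 3126 = -13645849/5829 + 3126 = 4575605/5829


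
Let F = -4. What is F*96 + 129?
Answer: -255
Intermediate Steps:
F*96 + 129 = -4*96 + 129 = -384 + 129 = -255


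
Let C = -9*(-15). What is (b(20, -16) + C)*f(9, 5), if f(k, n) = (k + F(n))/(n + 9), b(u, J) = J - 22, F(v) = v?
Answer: 97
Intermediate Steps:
b(u, J) = -22 + J
f(k, n) = (k + n)/(9 + n) (f(k, n) = (k + n)/(n + 9) = (k + n)/(9 + n))
C = 135
(b(20, -16) + C)*f(9, 5) = ((-22 - 16) + 135)*((9 + 5)/(9 + 5)) = (-38 + 135)*(14/14) = 97*((1/14)*14) = 97*1 = 97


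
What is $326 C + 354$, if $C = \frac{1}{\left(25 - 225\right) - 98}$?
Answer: $\frac{52583}{149} \approx 352.91$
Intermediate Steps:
$C = - \frac{1}{298}$ ($C = \frac{1}{\left(25 - 225\right) - 98} = \frac{1}{-200 - 98} = \frac{1}{-298} = - \frac{1}{298} \approx -0.0033557$)
$326 C + 354 = 326 \left(- \frac{1}{298}\right) + 354 = - \frac{163}{149} + 354 = \frac{52583}{149}$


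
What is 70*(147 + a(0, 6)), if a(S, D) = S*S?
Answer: 10290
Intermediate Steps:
a(S, D) = S²
70*(147 + a(0, 6)) = 70*(147 + 0²) = 70*(147 + 0) = 70*147 = 10290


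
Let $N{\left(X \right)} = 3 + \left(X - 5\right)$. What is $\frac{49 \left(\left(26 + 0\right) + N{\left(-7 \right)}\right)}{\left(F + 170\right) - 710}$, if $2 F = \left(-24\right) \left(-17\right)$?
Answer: $- \frac{119}{48} \approx -2.4792$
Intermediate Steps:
$F = 204$ ($F = \frac{\left(-24\right) \left(-17\right)}{2} = \frac{1}{2} \cdot 408 = 204$)
$N{\left(X \right)} = -2 + X$ ($N{\left(X \right)} = 3 + \left(-5 + X\right) = -2 + X$)
$\frac{49 \left(\left(26 + 0\right) + N{\left(-7 \right)}\right)}{\left(F + 170\right) - 710} = \frac{49 \left(\left(26 + 0\right) - 9\right)}{\left(204 + 170\right) - 710} = \frac{49 \left(26 - 9\right)}{374 - 710} = \frac{49 \cdot 17}{-336} = 833 \left(- \frac{1}{336}\right) = - \frac{119}{48}$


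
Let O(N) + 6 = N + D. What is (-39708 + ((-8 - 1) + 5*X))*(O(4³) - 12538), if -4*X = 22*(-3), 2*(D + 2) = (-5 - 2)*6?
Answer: 991100307/2 ≈ 4.9555e+8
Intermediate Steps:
D = -23 (D = -2 + ((-5 - 2)*6)/2 = -2 + (-7*6)/2 = -2 + (½)*(-42) = -2 - 21 = -23)
X = 33/2 (X = -11*(-3)/2 = -¼*(-66) = 33/2 ≈ 16.500)
O(N) = -29 + N (O(N) = -6 + (N - 23) = -6 + (-23 + N) = -29 + N)
(-39708 + ((-8 - 1) + 5*X))*(O(4³) - 12538) = (-39708 + ((-8 - 1) + 5*(33/2)))*((-29 + 4³) - 12538) = (-39708 + (-9 + 165/2))*((-29 + 64) - 12538) = (-39708 + 147/2)*(35 - 12538) = -79269/2*(-12503) = 991100307/2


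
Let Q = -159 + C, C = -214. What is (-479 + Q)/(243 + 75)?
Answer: -142/53 ≈ -2.6792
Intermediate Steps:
Q = -373 (Q = -159 - 214 = -373)
(-479 + Q)/(243 + 75) = (-479 - 373)/(243 + 75) = -852/318 = -852*1/318 = -142/53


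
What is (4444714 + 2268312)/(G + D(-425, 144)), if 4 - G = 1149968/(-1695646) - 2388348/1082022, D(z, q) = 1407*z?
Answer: -1026380432924528126/91425651002446479 ≈ -11.226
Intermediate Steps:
G = 1052749042746/152893856351 (G = 4 - (1149968/(-1695646) - 2388348/1082022) = 4 - (1149968*(-1/1695646) - 2388348*1/1082022) = 4 - (-574984/847823 - 398058/180337) = 4 - 1*(-441173617342/152893856351) = 4 + 441173617342/152893856351 = 1052749042746/152893856351 ≈ 6.8855)
(4444714 + 2268312)/(G + D(-425, 144)) = (4444714 + 2268312)/(1052749042746/152893856351 + 1407*(-425)) = 6713026/(1052749042746/152893856351 - 597975) = 6713026/(-91425651002446479/152893856351) = 6713026*(-152893856351/91425651002446479) = -1026380432924528126/91425651002446479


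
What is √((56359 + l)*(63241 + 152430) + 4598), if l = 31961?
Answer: √19048067318 ≈ 1.3801e+5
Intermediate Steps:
√((56359 + l)*(63241 + 152430) + 4598) = √((56359 + 31961)*(63241 + 152430) + 4598) = √(88320*215671 + 4598) = √(19048062720 + 4598) = √19048067318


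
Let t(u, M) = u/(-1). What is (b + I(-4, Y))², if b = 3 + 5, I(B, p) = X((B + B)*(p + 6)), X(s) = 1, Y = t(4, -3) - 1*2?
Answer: 81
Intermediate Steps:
t(u, M) = -u (t(u, M) = u*(-1) = -u)
Y = -6 (Y = -1*4 - 1*2 = -4 - 2 = -6)
I(B, p) = 1
b = 8
(b + I(-4, Y))² = (8 + 1)² = 9² = 81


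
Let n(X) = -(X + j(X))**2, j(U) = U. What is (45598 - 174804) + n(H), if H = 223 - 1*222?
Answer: -129210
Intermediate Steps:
H = 1 (H = 223 - 222 = 1)
n(X) = -4*X**2 (n(X) = -(X + X)**2 = -(2*X)**2 = -4*X**2)
(45598 - 174804) + n(H) = (45598 - 174804) - 4*1**2 = -129206 - 4*1 = -129206 - 4 = -129210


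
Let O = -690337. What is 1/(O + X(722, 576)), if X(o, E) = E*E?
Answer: -1/358561 ≈ -2.7889e-6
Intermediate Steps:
X(o, E) = E**2
1/(O + X(722, 576)) = 1/(-690337 + 576**2) = 1/(-690337 + 331776) = 1/(-358561) = -1/358561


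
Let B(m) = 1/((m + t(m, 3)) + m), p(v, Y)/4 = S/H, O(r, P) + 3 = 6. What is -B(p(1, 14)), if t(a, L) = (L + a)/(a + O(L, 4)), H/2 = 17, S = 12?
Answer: -17/65 ≈ -0.26154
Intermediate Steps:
H = 34 (H = 2*17 = 34)
O(r, P) = 3 (O(r, P) = -3 + 6 = 3)
t(a, L) = (L + a)/(3 + a) (t(a, L) = (L + a)/(a + 3) = (L + a)/(3 + a))
p(v, Y) = 24/17 (p(v, Y) = 4*(12/34) = 4*(12*(1/34)) = 4*(6/17) = 24/17)
B(m) = 1/(1 + 2*m) (B(m) = 1/((m + (3 + m)/(3 + m)) + m) = 1/((m + 1) + m) = 1/((1 + m) + m) = 1/(1 + 2*m))
-B(p(1, 14)) = -1/(1 + 2*(24/17)) = -1/(1 + 48/17) = -1/65/17 = -1*17/65 = -17/65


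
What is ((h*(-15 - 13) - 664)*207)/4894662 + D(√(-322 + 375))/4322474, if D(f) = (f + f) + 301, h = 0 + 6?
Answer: -123826744819/3526174872298 + √53/2161237 ≈ -0.035113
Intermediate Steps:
h = 6
D(f) = 301 + 2*f (D(f) = 2*f + 301 = 301 + 2*f)
((h*(-15 - 13) - 664)*207)/4894662 + D(√(-322 + 375))/4322474 = ((6*(-15 - 13) - 664)*207)/4894662 + (301 + 2*√(-322 + 375))/4322474 = ((6*(-28) - 664)*207)*(1/4894662) + (301 + 2*√53)*(1/4322474) = ((-168 - 664)*207)*(1/4894662) + (301/4322474 + √53/2161237) = -832*207*(1/4894662) + (301/4322474 + √53/2161237) = -172224*1/4894662 + (301/4322474 + √53/2161237) = -28704/815777 + (301/4322474 + √53/2161237) = -123826744819/3526174872298 + √53/2161237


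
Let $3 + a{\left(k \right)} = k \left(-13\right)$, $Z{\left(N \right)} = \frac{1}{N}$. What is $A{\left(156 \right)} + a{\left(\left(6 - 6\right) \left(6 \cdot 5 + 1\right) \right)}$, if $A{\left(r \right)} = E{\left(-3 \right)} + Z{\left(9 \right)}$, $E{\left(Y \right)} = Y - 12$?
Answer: $- \frac{161}{9} \approx -17.889$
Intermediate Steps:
$E{\left(Y \right)} = -12 + Y$ ($E{\left(Y \right)} = Y - 12 = -12 + Y$)
$A{\left(r \right)} = - \frac{134}{9}$ ($A{\left(r \right)} = \left(-12 - 3\right) + \frac{1}{9} = -15 + \frac{1}{9} = - \frac{134}{9}$)
$a{\left(k \right)} = -3 - 13 k$ ($a{\left(k \right)} = -3 + k \left(-13\right) = -3 - 13 k$)
$A{\left(156 \right)} + a{\left(\left(6 - 6\right) \left(6 \cdot 5 + 1\right) \right)} = - \frac{134}{9} - \left(3 + 13 \left(6 - 6\right) \left(6 \cdot 5 + 1\right)\right) = - \frac{134}{9} - \left(3 + 13 \cdot 0 \left(30 + 1\right)\right) = - \frac{134}{9} - \left(3 + 13 \cdot 0 \cdot 31\right) = - \frac{134}{9} - 3 = - \frac{161}{9}$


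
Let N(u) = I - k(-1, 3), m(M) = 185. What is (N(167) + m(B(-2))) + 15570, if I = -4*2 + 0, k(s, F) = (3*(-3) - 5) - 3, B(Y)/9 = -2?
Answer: 15764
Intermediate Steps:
B(Y) = -18 (B(Y) = 9*(-2) = -18)
k(s, F) = -17 (k(s, F) = (-9 - 5) - 3 = -14 - 3 = -17)
I = -8 (I = -8 + 0 = -8)
N(u) = 9 (N(u) = -8 - 1*(-17) = -8 + 17 = 9)
(N(167) + m(B(-2))) + 15570 = (9 + 185) + 15570 = 194 + 15570 = 15764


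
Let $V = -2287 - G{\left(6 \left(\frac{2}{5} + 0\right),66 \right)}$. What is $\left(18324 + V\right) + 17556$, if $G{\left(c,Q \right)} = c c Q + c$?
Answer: $\frac{830261}{25} \approx 33210.0$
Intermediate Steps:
$G{\left(c,Q \right)} = c + Q c^{2}$ ($G{\left(c,Q \right)} = c^{2} Q + c = Q c^{2} + c = c + Q c^{2}$)
$V = - \frac{66739}{25}$ ($V = -2287 - 6 \left(\frac{2}{5} + 0\right) \left(1 + 66 \cdot 6 \left(\frac{2}{5} + 0\right)\right) = -2287 - 6 \cdot \frac{2}{5} \left(1 + 66 \cdot 6 \cdot \frac{2}{5}\right) = -2287 - \frac{12 \left(1 + 66 \cdot \frac{12}{5}\right)}{5} = -2287 - \frac{12 \left(1 + \frac{792}{5}\right)}{5} = -2287 - \frac{12}{5} \cdot \frac{797}{5} = -2287 - \frac{9564}{25} = - \frac{66739}{25} \approx -2669.6$)
$\left(18324 + V\right) + 17556 = \left(18324 - \frac{66739}{25}\right) + 17556 = \frac{391361}{25} + 17556 = \frac{830261}{25}$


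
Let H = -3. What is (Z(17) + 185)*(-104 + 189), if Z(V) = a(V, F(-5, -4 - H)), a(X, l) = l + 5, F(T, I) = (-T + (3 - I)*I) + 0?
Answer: 16235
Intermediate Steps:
F(T, I) = -T + I*(3 - I) (F(T, I) = (-T + I*(3 - I)) + 0 = -T + I*(3 - I))
a(X, l) = 5 + l
Z(V) = 6 (Z(V) = 5 + (-1*(-5) - (-4 - 1*(-3))**2 + 3*(-4 - 1*(-3))) = 5 + (5 - (-4 + 3)**2 + 3*(-4 + 3)) = 5 + (5 - 1*(-1)**2 + 3*(-1)) = 5 + (5 - 1*1 - 3) = 5 + (5 - 1 - 3) = 5 + 1 = 6)
(Z(17) + 185)*(-104 + 189) = (6 + 185)*(-104 + 189) = 191*85 = 16235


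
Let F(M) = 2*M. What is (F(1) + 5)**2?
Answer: 49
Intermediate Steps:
(F(1) + 5)**2 = (2*1 + 5)**2 = (2 + 5)**2 = 7**2 = 49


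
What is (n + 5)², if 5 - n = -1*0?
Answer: 100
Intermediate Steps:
n = 5 (n = 5 - (-1)*0 = 5 - 1*0 = 5 + 0 = 5)
(n + 5)² = (5 + 5)² = 10² = 100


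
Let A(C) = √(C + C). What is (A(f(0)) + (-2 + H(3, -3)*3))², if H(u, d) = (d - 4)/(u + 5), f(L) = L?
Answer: 1369/64 ≈ 21.391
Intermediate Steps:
H(u, d) = (-4 + d)/(5 + u)
A(C) = √2*√C (A(C) = √(2*C) = √2*√C)
(A(f(0)) + (-2 + H(3, -3)*3))² = (√2*√0 + (-2 + ((-4 - 3)/(5 + 3))*3))² = (√2*0 + (-2 + (-7/8)*3))² = (0 + (-2 + ((⅛)*(-7))*3))² = (0 + (-2 - 7/8*3))² = (0 + (-2 - 21/8))² = (0 - 37/8)² = (-37/8)² = 1369/64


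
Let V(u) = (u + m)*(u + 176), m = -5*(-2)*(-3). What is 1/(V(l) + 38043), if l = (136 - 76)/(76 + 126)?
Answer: 10201/334658643 ≈ 3.0482e-5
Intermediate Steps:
l = 30/101 (l = 60/202 = 60*(1/202) = 30/101 ≈ 0.29703)
m = -30 (m = 10*(-3) = -30)
V(u) = (-30 + u)*(176 + u) (V(u) = (u - 30)*(u + 176) = (-30 + u)*(176 + u))
1/(V(l) + 38043) = 1/((-5280 + (30/101)**2 + 146*(30/101)) + 38043) = 1/((-5280 + 900/10201 + 4380/101) + 38043) = 1/(-53418000/10201 + 38043) = 1/(334658643/10201) = 10201/334658643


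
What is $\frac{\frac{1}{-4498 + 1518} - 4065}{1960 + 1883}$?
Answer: $- \frac{12113701}{11452140} \approx -1.0578$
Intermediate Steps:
$\frac{\frac{1}{-4498 + 1518} - 4065}{1960 + 1883} = \frac{\frac{1}{-2980} - 4065}{3843} = \left(- \frac{1}{2980} - 4065\right) \frac{1}{3843} = \left(- \frac{12113701}{2980}\right) \frac{1}{3843} = - \frac{12113701}{11452140}$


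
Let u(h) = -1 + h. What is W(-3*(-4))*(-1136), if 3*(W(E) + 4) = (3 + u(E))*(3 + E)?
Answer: -74976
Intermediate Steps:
W(E) = -4 + (2 + E)*(3 + E)/3 (W(E) = -4 + ((3 + (-1 + E))*(3 + E))/3 = -4 + ((2 + E)*(3 + E))/3 = -4 + (2 + E)*(3 + E)/3)
W(-3*(-4))*(-1136) = (-2 + (-3*(-4))²/3 + 5*(-3*(-4))/3)*(-1136) = (-2 + (⅓)*12² + (5/3)*12)*(-1136) = (-2 + (⅓)*144 + 20)*(-1136) = (-2 + 48 + 20)*(-1136) = 66*(-1136) = -74976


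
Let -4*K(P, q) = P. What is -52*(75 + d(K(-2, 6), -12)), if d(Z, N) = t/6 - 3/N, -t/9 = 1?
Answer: -3835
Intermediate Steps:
t = -9 (t = -9*1 = -9)
K(P, q) = -P/4
d(Z, N) = -3/2 - 3/N (d(Z, N) = -9/6 - 3/N = -9*⅙ - 3/N = -3/2 - 3/N)
-52*(75 + d(K(-2, 6), -12)) = -52*(75 + (-3/2 - 3/(-12))) = -52*(75 + (-3/2 - 3*(-1/12))) = -52*(75 + (-3/2 + ¼)) = -52*(75 - 5/4) = -52*295/4 = -3835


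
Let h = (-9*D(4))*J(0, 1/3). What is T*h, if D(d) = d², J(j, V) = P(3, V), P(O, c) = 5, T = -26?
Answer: 18720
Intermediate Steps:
J(j, V) = 5
h = -720 (h = -9*4²*5 = -9*16*5 = -144*5 = -720)
T*h = -26*(-720) = 18720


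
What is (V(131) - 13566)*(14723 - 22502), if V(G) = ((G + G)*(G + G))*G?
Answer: -69846069642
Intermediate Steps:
V(G) = 4*G³ (V(G) = ((2*G)*(2*G))*G = (4*G²)*G = 4*G³)
(V(131) - 13566)*(14723 - 22502) = (4*131³ - 13566)*(14723 - 22502) = (4*2248091 - 13566)*(-7779) = (8992364 - 13566)*(-7779) = 8978798*(-7779) = -69846069642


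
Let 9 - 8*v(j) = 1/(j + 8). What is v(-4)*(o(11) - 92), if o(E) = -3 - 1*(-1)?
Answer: -1645/16 ≈ -102.81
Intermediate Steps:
o(E) = -2 (o(E) = -3 + 1 = -2)
v(j) = 9/8 - 1/(8*(8 + j)) (v(j) = 9/8 - 1/(8*(j + 8)) = 9/8 - 1/(8*(8 + j)))
v(-4)*(o(11) - 92) = ((71 + 9*(-4))/(8*(8 - 4)))*(-2 - 92) = ((⅛)*(71 - 36)/4)*(-94) = ((⅛)*(¼)*35)*(-94) = (35/32)*(-94) = -1645/16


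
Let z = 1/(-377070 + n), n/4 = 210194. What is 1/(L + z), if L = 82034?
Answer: 463706/38039658005 ≈ 1.2190e-5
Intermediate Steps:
n = 840776 (n = 4*210194 = 840776)
z = 1/463706 (z = 1/(-377070 + 840776) = 1/463706 ≈ 2.1565e-6)
1/(L + z) = 1/(82034 + 1/463706) = 1/(38039658005/463706) = 463706/38039658005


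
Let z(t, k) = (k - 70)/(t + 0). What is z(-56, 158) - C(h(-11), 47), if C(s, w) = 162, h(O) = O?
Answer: -1145/7 ≈ -163.57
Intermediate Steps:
z(t, k) = (-70 + k)/t
z(-56, 158) - C(h(-11), 47) = (-70 + 158)/(-56) - 1*162 = -1/56*88 - 162 = -11/7 - 162 = -1145/7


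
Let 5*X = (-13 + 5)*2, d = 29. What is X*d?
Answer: -464/5 ≈ -92.800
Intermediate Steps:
X = -16/5 (X = ((-13 + 5)*2)/5 = (-8*2)/5 = (⅕)*(-16) = -16/5 ≈ -3.2000)
X*d = -16/5*29 = -464/5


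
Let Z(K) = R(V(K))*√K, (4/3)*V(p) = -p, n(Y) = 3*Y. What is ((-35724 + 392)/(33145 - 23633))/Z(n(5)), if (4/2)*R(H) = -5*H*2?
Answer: -17666*√15/4012875 ≈ -0.017050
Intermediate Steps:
V(p) = -3*p/4 (V(p) = 3*(-p)/4 = -3*p/4)
R(H) = -5*H (R(H) = (-5*H*2)/2 = (-10*H)/2 = -5*H)
Z(K) = 15*K^(3/2)/4 (Z(K) = (-(-15)*K/4)*√K = (15*K/4)*√K = 15*K^(3/2)/4)
((-35724 + 392)/(33145 - 23633))/Z(n(5)) = ((-35724 + 392)/(33145 - 23633))/((15*(3*5)^(3/2)/4)) = (-35332/9512)/((15*15^(3/2)/4)) = (-35332*1/9512)/((15*(15*√15)/4)) = -8833*4*√15/3375/2378 = -17666*√15/4012875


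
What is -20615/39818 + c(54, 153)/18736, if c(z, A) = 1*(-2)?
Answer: -96580569/186507512 ≈ -0.51784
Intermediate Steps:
c(z, A) = -2
-20615/39818 + c(54, 153)/18736 = -20615/39818 - 2/18736 = -20615*1/39818 - 2*1/18736 = -20615/39818 - 1/9368 = -96580569/186507512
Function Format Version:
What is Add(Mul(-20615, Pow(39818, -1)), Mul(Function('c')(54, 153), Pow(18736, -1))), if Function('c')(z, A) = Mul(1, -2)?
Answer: Rational(-96580569, 186507512) ≈ -0.51784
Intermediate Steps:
Function('c')(z, A) = -2
Add(Mul(-20615, Pow(39818, -1)), Mul(Function('c')(54, 153), Pow(18736, -1))) = Add(Mul(-20615, Pow(39818, -1)), Mul(-2, Pow(18736, -1))) = Add(Mul(-20615, Rational(1, 39818)), Mul(-2, Rational(1, 18736))) = Add(Rational(-20615, 39818), Rational(-1, 9368)) = Rational(-96580569, 186507512)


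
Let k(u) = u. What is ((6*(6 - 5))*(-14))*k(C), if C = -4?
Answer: 336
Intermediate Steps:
((6*(6 - 5))*(-14))*k(C) = ((6*(6 - 5))*(-14))*(-4) = ((6*1)*(-14))*(-4) = (6*(-14))*(-4) = -84*(-4) = 336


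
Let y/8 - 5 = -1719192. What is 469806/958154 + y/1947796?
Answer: -1532860119851/233286066073 ≈ -6.5707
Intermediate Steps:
y = -13753496 (y = 40 + 8*(-1719192) = 40 - 13753536 = -13753496)
469806/958154 + y/1947796 = 469806/958154 - 13753496/1947796 = 469806*(1/958154) - 13753496*1/1947796 = 234903/479077 - 3438374/486949 = -1532860119851/233286066073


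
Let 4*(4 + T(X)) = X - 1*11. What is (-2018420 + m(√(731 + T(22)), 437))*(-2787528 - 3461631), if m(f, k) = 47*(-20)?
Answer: 12619301718240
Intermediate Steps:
T(X) = -27/4 + X/4 (T(X) = -4 + (X - 1*11)/4 = -4 + (X - 11)/4 = -4 + (-11 + X)/4 = -4 + (-11/4 + X/4) = -27/4 + X/4)
m(f, k) = -940
(-2018420 + m(√(731 + T(22)), 437))*(-2787528 - 3461631) = (-2018420 - 940)*(-2787528 - 3461631) = -2019360*(-6249159) = 12619301718240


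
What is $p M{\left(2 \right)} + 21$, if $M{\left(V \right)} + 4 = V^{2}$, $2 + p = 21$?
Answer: $21$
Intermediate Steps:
$p = 19$ ($p = -2 + 21 = 19$)
$M{\left(V \right)} = -4 + V^{2}$
$p M{\left(2 \right)} + 21 = 19 \left(-4 + 2^{2}\right) + 21 = 19 \left(-4 + 4\right) + 21 = 19 \cdot 0 + 21 = 0 + 21 = 21$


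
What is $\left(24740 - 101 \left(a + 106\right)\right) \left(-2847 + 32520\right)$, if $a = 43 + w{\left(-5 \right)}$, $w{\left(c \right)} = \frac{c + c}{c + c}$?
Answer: $284564070$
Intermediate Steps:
$w{\left(c \right)} = 1$ ($w{\left(c \right)} = \frac{2 c}{2 c} = 2 c \frac{1}{2 c} = 1$)
$a = 44$ ($a = 43 + 1 = 44$)
$\left(24740 - 101 \left(a + 106\right)\right) \left(-2847 + 32520\right) = \left(24740 - 101 \left(44 + 106\right)\right) \left(-2847 + 32520\right) = \left(24740 - 15150\right) 29673 = 9590 \cdot 29673 = 284564070$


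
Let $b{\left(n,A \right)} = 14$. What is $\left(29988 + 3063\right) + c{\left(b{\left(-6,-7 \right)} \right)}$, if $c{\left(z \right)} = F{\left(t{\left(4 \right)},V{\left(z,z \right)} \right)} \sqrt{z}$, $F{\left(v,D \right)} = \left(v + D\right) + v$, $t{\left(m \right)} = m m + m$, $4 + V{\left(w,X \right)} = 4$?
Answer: $33051 + 40 \sqrt{14} \approx 33201.0$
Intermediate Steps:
$V{\left(w,X \right)} = 0$ ($V{\left(w,X \right)} = -4 + 4 = 0$)
$t{\left(m \right)} = m + m^{2}$ ($t{\left(m \right)} = m^{2} + m = m + m^{2}$)
$F{\left(v,D \right)} = D + 2 v$ ($F{\left(v,D \right)} = \left(D + v\right) + v = D + 2 v$)
$c{\left(z \right)} = 40 \sqrt{z}$ ($c{\left(z \right)} = \left(0 + 2 \cdot 4 \left(1 + 4\right)\right) \sqrt{z} = \left(0 + 2 \cdot 4 \cdot 5\right) \sqrt{z} = \left(0 + 2 \cdot 20\right) \sqrt{z} = \left(0 + 40\right) \sqrt{z} = 40 \sqrt{z}$)
$\left(29988 + 3063\right) + c{\left(b{\left(-6,-7 \right)} \right)} = \left(29988 + 3063\right) + 40 \sqrt{14} = 33051 + 40 \sqrt{14}$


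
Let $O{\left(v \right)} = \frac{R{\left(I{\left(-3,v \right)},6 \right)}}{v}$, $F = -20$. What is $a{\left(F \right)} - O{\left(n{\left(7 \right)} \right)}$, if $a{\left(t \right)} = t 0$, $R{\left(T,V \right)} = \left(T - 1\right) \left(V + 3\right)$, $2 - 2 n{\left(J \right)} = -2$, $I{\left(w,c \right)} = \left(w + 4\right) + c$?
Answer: $-9$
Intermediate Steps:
$I{\left(w,c \right)} = 4 + c + w$ ($I{\left(w,c \right)} = \left(4 + w\right) + c = 4 + c + w$)
$n{\left(J \right)} = 2$ ($n{\left(J \right)} = 1 - -1 = 1 + 1 = 2$)
$R{\left(T,V \right)} = \left(-1 + T\right) \left(3 + V\right)$
$a{\left(t \right)} = 0$
$O{\left(v \right)} = 9$ ($O{\left(v \right)} = \frac{-3 - 6 + 3 \left(4 + v - 3\right) + \left(4 + v - 3\right) 6}{v} = \frac{-3 - 6 + 3 \left(1 + v\right) + \left(1 + v\right) 6}{v} = \frac{-3 - 6 + \left(3 + 3 v\right) + \left(6 + 6 v\right)}{v} = \frac{9 v}{v} = 9$)
$a{\left(F \right)} - O{\left(n{\left(7 \right)} \right)} = 0 - 9 = -9$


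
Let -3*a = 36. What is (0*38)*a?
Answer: 0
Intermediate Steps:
a = -12 (a = -⅓*36 = -12)
(0*38)*a = (0*38)*(-12) = 0*(-12) = 0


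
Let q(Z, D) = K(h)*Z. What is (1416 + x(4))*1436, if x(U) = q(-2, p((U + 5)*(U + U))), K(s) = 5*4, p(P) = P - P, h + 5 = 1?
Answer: 1975936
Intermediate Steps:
h = -4 (h = -5 + 1 = -4)
p(P) = 0
K(s) = 20
q(Z, D) = 20*Z
x(U) = -40 (x(U) = 20*(-2) = -40)
(1416 + x(4))*1436 = (1416 - 40)*1436 = 1376*1436 = 1975936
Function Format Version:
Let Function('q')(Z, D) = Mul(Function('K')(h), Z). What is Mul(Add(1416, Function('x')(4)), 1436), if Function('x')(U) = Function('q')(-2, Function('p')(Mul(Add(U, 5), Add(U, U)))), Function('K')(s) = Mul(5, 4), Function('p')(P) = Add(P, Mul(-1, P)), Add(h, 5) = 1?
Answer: 1975936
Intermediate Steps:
h = -4 (h = Add(-5, 1) = -4)
Function('p')(P) = 0
Function('K')(s) = 20
Function('q')(Z, D) = Mul(20, Z)
Function('x')(U) = -40 (Function('x')(U) = Mul(20, -2) = -40)
Mul(Add(1416, Function('x')(4)), 1436) = Mul(Add(1416, -40), 1436) = Mul(1376, 1436) = 1975936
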